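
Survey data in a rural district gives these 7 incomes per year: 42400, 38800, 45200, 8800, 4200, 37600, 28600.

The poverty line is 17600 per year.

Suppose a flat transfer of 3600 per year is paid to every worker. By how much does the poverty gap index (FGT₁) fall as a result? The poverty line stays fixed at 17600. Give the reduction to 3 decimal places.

Before: below the line — 4200, 8800; poverty gap index (FGT₁) = 0.18019.
After the 3600 transfer: below the line — 7800, 12400; poverty gap index (FGT₁) = 0.12175.
Reduction = 0.18019 − 0.12175 = 0.058.

0.058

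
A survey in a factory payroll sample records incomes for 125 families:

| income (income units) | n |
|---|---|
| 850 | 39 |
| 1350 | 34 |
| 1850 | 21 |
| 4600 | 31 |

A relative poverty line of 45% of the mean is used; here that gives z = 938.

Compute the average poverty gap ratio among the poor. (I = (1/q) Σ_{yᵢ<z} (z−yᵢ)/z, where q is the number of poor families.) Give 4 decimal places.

0.0938

Incomes under z: 39×850 (q = 39 of N = 125).
Relative gaps: 0.0938 (×39); sum = 3.658849.
I averages over the q = 39 poor units only: 3.658849 / 39 = 0.0938.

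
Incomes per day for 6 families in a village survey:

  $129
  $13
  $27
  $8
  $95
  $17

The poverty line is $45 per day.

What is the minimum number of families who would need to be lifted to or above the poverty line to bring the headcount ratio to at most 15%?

4

Currently q = 4 of N = 6 are below the line (H = 0.667).
A headcount ratio of at most 15% allows at most ⌊0.15 × 6⌋ = 0 poor families.
So at least 4 − 0 = 4 must be lifted.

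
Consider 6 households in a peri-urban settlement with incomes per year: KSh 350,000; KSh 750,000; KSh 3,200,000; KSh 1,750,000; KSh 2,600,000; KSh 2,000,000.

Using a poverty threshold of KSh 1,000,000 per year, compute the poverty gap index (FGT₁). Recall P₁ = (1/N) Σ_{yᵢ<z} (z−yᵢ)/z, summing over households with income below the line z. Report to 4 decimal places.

0.1500

Below z: KSh 350,000, KSh 750,000 (q = 2 of N = 6).
Shortfall ratios: (1000000−350000)/1000000 = 0.6500; (1000000−750000)/1000000 = 0.2500.
Σ = 0.900000. Dividing by the full population N = 6 gives P₁ = 0.1500.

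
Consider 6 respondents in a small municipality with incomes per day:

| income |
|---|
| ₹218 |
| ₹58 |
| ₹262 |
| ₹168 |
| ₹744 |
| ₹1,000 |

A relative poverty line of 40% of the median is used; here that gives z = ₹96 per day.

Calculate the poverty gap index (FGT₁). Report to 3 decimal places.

0.066

Below the line: ₹58 (q = 1 of N = 6).
Normalized shortfalls: (96−58)/96 = 0.3958.
Sum of shortfalls = 0.395833; P₁ averages over all N: 0.395833 / 6 = 0.066.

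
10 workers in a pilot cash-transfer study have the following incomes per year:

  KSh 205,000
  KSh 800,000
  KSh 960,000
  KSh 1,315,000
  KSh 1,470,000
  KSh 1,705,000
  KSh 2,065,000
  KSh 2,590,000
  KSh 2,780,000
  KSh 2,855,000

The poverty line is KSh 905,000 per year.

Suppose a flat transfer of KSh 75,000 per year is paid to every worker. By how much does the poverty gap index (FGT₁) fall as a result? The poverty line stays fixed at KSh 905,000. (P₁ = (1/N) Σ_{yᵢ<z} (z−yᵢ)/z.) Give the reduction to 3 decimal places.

0.017

Before: below the line — KSh 205,000, KSh 800,000; poverty gap index (FGT₁) = 0.08895.
After the KSh 75,000 transfer: below the line — KSh 280,000, KSh 875,000; poverty gap index (FGT₁) = 0.07238.
Reduction = 0.08895 − 0.07238 = 0.017.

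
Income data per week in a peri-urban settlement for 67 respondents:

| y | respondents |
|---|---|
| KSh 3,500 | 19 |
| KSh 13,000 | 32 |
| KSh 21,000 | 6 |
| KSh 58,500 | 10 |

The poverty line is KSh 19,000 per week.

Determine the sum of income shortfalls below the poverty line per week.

Below z: 19×KSh 3,500, 32×KSh 13,000 (q = 51 of N = 67).
Individual gaps: 19×(19000−3500) = 294500; 32×(19000−13000) = 192000.
Aggregate gap = KSh 486,500.

KSh 486,500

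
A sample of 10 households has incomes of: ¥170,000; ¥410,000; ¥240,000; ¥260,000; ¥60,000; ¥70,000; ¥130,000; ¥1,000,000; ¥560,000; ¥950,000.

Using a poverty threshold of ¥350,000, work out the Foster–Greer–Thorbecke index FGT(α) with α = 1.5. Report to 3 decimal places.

Below z: ¥60,000, ¥70,000, ¥130,000, ¥170,000, ¥240,000, ¥260,000 (q = 6 of N = 10).
Normalized shortfalls: (350000−60000)/350000 = 0.8286; (350000−70000)/350000 = 0.8000; (350000−130000)/350000 = 0.6286; (350000−170000)/350000 = 0.5143; (350000−240000)/350000 = 0.3143; (350000−260000)/350000 = 0.2571.
Raised to α = 1.5: 0.75421; 0.71554; 0.49835; 0.36881; 0.17619; 0.13040.
Sum = 2.643504; FGT(1.5) = 2.643504 / 10 = 0.264.

0.264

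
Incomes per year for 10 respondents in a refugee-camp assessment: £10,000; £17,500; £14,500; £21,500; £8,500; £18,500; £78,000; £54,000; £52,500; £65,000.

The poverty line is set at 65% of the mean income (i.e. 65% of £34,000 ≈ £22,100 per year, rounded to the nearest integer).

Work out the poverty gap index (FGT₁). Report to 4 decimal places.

0.1905

Below the line: £8,500, £10,000, £14,500, £17,500, £18,500, £21,500 (q = 6 of N = 10).
Gap ratios (z−y)/z: (22100−8500)/22100 = 0.6154; (22100−10000)/22100 = 0.5475; (22100−14500)/22100 = 0.3439; (22100−17500)/22100 = 0.2081; (22100−18500)/22100 = 0.1629; (22100−21500)/22100 = 0.0271.
Σ = 1.904977. Dividing by the full population N = 10 gives P₁ = 0.1905.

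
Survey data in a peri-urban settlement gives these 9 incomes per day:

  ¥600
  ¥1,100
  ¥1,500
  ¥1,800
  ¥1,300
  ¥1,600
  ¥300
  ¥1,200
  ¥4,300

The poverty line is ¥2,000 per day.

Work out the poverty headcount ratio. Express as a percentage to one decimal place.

88.9%

8 of the 9 workers have income below ¥2,000.
H = 8/9 = 88.9%.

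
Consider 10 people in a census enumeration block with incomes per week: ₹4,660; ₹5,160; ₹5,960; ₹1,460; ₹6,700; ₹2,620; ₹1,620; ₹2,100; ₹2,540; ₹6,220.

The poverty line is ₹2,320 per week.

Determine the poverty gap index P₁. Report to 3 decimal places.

0.077

Below the line: ₹1,460, ₹1,620, ₹2,100 (q = 3 of N = 10).
Shortfall ratios: (2320−1460)/2320 = 0.3707; (2320−1620)/2320 = 0.3017; (2320−2100)/2320 = 0.0948.
Sum of shortfalls = 0.767241; P₁ averages over all N: 0.767241 / 10 = 0.077.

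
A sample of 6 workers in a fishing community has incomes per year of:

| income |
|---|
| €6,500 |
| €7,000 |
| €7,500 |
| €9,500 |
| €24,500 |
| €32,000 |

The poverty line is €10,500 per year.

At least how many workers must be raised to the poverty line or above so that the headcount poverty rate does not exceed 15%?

4

Currently q = 4 of N = 6 are below the line (H = 0.667).
A headcount ratio of at most 15% allows at most ⌊0.15 × 6⌋ = 0 poor workers.
So at least 4 − 0 = 4 must be lifted.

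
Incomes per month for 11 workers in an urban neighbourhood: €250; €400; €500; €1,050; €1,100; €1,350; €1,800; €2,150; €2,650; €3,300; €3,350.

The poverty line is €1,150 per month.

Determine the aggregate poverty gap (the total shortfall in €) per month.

Incomes under z: €250, €400, €500, €1,050, €1,100 (q = 5 of N = 11).
Individual gaps: 1150−250 = 900; 1150−400 = 750; 1150−500 = 650; 1150−1050 = 100; 1150−1100 = 50.
Aggregate gap = €2,450.

€2,450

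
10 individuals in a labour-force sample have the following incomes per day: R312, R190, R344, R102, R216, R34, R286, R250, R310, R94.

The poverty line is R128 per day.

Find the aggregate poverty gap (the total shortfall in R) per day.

R154

Incomes under z: R34, R94, R102 (q = 3 of N = 10).
Individual gaps: 128−34 = 94; 128−94 = 34; 128−102 = 26.
Aggregate gap = R154.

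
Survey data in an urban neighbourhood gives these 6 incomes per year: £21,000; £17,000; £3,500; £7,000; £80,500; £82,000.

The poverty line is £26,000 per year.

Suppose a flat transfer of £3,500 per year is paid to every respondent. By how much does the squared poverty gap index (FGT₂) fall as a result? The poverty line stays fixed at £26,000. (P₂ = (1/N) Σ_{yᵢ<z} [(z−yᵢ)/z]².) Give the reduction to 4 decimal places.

0.0837

Before: below the line — £3,500, £7,000, £17,000, £21,000; squared poverty gap index (FGT₂) = 0.239953.
After the £3,500 transfer: below the line — £7,000, £10,500, £20,500, £24,500; squared poverty gap index (FGT₂) = 0.156250.
Reduction = 0.239953 − 0.156250 = 0.0837.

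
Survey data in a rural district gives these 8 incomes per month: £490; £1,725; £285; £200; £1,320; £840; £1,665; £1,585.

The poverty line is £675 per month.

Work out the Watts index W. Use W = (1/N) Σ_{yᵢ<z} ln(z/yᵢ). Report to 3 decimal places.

Poor units: £200, £285, £490 (q = 3 of N = 8).
Log shortfalls: ln(675/200) = 1.2164; ln(675/285) = 0.8622; ln(675/490) = 0.3203.
W = 2.398926 / 8 = 0.300.

0.300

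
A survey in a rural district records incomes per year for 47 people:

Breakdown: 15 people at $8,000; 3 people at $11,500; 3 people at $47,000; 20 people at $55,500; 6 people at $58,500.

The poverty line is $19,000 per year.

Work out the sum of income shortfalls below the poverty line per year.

Incomes under z: 15×$8,000, 3×$11,500 (q = 18 of N = 47).
Individual gaps: 15×(19000−8000) = 165000; 3×(19000−11500) = 22500.
Aggregate gap = $187,500.

$187,500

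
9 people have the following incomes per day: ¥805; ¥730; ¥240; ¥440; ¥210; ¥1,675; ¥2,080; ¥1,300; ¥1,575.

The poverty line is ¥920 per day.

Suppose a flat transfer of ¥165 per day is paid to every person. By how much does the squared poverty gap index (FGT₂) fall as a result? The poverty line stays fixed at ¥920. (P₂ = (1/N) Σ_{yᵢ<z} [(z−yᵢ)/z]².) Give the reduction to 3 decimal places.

Before: below the line — ¥210, ¥240, ¥440, ¥730, ¥805; squared poverty gap index (FGT₂) = 0.16360.
After the ¥165 transfer: below the line — ¥375, ¥405, ¥605, ¥895; squared poverty gap index (FGT₂) = 0.08692.
Reduction = 0.16360 − 0.08692 = 0.077.

0.077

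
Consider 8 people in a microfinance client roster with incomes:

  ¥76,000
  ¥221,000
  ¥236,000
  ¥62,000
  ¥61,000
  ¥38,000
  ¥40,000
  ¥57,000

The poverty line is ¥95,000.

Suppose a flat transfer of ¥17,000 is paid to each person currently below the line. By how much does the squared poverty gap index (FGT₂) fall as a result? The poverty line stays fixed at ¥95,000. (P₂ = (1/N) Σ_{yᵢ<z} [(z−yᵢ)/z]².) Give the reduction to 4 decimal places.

Before: below the line — ¥38,000, ¥40,000, ¥57,000, ¥61,000, ¥62,000, ¥76,000; squared poverty gap index (FGT₂) = 0.142992.
After the ¥17,000 transfer: below the line — ¥55,000, ¥57,000, ¥74,000, ¥78,000, ¥79,000, ¥93,000; squared poverty gap index (FGT₂) = 0.055873.
Reduction = 0.142992 − 0.055873 = 0.0871.

0.0871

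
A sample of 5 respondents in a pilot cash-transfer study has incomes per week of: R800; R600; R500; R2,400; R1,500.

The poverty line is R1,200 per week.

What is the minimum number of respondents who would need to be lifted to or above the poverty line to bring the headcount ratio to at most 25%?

Currently q = 3 of N = 5 are below the line (H = 0.600).
A headcount ratio of at most 25% allows at most ⌊0.25 × 5⌋ = 1 poor respondents.
So at least 3 − 1 = 2 must be lifted.

2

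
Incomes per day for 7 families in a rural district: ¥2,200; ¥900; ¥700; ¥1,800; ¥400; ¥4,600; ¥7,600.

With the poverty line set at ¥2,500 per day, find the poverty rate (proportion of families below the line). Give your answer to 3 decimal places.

5 of the 7 families have income below ¥2,500.
H = 5/7 = 0.714.

0.714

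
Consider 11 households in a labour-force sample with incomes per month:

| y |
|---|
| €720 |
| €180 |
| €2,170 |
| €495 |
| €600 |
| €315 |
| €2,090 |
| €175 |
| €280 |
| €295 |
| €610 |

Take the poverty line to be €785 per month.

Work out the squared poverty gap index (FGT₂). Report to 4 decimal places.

Poor units: €175, €180, €280, €295, €315, €495, €600, €610, €720 (q = 9 of N = 11).
Shortfall ratios: (785−175)/785 = 0.7771; (785−180)/785 = 0.7707; (785−280)/785 = 0.6433; (785−295)/785 = 0.6242; (785−315)/785 = 0.5987; (785−495)/785 = 0.3694; (785−600)/785 = 0.2357; (785−610)/785 = 0.2229; (785−720)/785 = 0.0828.
Squared: 0.6038; 0.5940; 0.4139; 0.3896; 0.3585; 0.1365; 0.0555; 0.0497; 0.0069.
Sum = 2.608341; P₂ = 2.608341 / 11 = 0.2371.

0.2371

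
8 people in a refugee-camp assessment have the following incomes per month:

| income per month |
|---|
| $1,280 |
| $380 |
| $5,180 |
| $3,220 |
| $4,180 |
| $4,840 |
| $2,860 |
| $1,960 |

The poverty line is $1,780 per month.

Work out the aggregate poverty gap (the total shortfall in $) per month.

Below z: $380, $1,280 (q = 2 of N = 8).
Individual gaps: 1780−380 = 1400; 1780−1280 = 500.
Aggregate gap = $1,900.

$1,900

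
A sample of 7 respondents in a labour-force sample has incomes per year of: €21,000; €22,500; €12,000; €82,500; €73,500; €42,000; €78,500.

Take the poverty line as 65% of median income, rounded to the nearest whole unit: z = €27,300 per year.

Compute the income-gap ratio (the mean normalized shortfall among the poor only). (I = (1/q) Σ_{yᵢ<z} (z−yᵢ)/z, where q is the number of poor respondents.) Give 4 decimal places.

0.3223

Below the line: €12,000, €21,000, €22,500 (q = 3 of N = 7).
Relative gaps: 0.5604, 0.2308, 0.1758; sum = 0.967033.
The income-gap ratio divides by q (the poor only): 0.967033 / 3 = 0.3223.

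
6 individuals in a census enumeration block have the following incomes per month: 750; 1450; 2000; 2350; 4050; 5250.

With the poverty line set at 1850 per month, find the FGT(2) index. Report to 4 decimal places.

Below z: 750, 1450 (q = 2 of N = 6).
Relative gaps: (1850−750)/1850 = 0.5946; (1850−1450)/1850 = 0.2162.
Squared: 0.3535; 0.0467.
Sum = 0.400292; P₂ = 0.400292 / 6 = 0.0667.

0.0667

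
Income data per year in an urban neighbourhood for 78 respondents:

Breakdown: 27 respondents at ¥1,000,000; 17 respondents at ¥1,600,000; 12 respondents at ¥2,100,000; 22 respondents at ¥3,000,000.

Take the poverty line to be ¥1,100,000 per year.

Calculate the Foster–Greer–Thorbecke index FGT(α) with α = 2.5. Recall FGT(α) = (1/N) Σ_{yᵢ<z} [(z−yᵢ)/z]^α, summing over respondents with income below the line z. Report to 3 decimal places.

0.001

Below the line: 27×¥1,000,000 (q = 27 of N = 78).
Gap ratios (z−y)/z: (1100000−1000000)/1100000 = 0.0909 (×27).
Raised to α = 2.5: 0.00249 (×27).
Sum = 0.067279; FGT(2.5) = 0.067279 / 78 = 0.001.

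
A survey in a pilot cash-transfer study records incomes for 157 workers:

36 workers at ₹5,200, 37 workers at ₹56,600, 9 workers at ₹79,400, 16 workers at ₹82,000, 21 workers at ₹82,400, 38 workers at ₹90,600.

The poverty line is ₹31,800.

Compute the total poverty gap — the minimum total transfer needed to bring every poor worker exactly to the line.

₹957,600

Below the line: 36×₹5,200 (q = 36 of N = 157).
Individual gaps: 36×(31800−5200) = 957600.
Aggregate gap = ₹957,600.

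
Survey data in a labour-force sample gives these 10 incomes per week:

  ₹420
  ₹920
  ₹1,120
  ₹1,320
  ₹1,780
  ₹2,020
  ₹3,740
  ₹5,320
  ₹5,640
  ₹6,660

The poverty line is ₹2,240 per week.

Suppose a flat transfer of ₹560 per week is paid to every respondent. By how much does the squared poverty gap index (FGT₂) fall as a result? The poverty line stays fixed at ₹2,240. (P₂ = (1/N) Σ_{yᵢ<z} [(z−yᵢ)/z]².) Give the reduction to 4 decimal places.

Before: below the line — ₹420, ₹920, ₹1,120, ₹1,320, ₹1,780, ₹2,020; squared poverty gap index (FGT₂) = 0.147792.
After the ₹560 transfer: below the line — ₹980, ₹1,480, ₹1,680, ₹1,880; squared poverty gap index (FGT₂) = 0.051985.
Reduction = 0.147792 − 0.051985 = 0.0958.

0.0958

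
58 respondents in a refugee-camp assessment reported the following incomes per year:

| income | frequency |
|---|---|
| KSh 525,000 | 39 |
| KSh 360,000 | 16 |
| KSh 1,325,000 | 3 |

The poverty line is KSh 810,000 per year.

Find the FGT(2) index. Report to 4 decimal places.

Below z: 16×KSh 360,000, 39×KSh 525,000 (q = 55 of N = 58).
Shortfall ratios: (810000−360000)/810000 = 0.5556 (×16); (810000−525000)/810000 = 0.3519 (×39).
Squared: 0.3086 (×16); 0.1238 (×39).
Sum = 9.766461; P₂ = 9.766461 / 58 = 0.1684.

0.1684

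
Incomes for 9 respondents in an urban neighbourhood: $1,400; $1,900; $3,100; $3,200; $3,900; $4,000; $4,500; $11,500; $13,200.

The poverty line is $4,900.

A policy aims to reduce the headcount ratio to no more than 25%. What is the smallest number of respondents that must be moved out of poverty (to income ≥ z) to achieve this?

5

7 of the 9 respondents are poor, so H = 7/9 = 0.778.
A headcount ratio of at most 25% allows at most ⌊0.25 × 9⌋ = 2 poor respondents.
So at least 7 − 2 = 5 must be lifted.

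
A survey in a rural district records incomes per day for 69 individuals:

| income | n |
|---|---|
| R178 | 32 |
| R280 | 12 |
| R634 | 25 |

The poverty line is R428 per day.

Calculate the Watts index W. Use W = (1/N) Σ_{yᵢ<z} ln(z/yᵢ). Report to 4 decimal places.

0.4807

Below z: 32×R178, 12×R280 (q = 44 of N = 69).
Log gaps: ln(428/178) = 0.8773 (×32); ln(428/280) = 0.4243 (×12).
W = 33.166872 / 69 = 0.4807.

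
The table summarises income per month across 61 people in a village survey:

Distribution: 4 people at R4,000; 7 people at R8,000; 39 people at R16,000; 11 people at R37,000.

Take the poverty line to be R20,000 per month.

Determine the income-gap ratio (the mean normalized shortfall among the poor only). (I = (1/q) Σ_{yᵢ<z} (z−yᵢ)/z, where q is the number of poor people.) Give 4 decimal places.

Incomes under z: 4×R4,000, 7×R8,000, 39×R16,000 (q = 50 of N = 61).
Shortfall ratios (z−y)/z: 0.8000 (×4), 0.6000 (×7), 0.2000 (×39); sum = 15.200000.
I averages over the q = 50 poor units only: 15.200000 / 50 = 0.3040.

0.3040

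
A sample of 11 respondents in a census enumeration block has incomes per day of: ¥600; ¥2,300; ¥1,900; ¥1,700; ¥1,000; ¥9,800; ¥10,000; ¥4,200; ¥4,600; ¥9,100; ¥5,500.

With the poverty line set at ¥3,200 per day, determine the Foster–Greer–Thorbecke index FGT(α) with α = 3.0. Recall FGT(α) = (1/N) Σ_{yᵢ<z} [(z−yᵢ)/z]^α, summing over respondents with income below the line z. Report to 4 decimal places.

0.0958

Below the line: ¥600, ¥1,000, ¥1,700, ¥1,900, ¥2,300 (q = 5 of N = 11).
Normalized shortfalls: (3200−600)/3200 = 0.8125; (3200−1000)/3200 = 0.6875; (3200−1700)/3200 = 0.4688; (3200−1900)/3200 = 0.4062; (3200−2300)/3200 = 0.2812.
Raised to α = 3.0: 0.53638; 0.32495; 0.10300; 0.06705; 0.02225.
Sum = 1.053619; FGT(3.0) = 1.053619 / 11 = 0.0958.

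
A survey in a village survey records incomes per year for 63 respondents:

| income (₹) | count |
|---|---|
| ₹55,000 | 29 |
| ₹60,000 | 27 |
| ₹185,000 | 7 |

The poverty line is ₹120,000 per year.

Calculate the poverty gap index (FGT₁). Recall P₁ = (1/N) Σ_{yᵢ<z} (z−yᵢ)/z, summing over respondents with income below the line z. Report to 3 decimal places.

Below z: 29×₹55,000, 27×₹60,000 (q = 56 of N = 63).
Shortfall ratios: (120000−55000)/120000 = 0.5417 (×29); (120000−60000)/120000 = 0.5000 (×27).
Σ = 29.208333. Dividing by the full population N = 63 gives P₁ = 0.464.

0.464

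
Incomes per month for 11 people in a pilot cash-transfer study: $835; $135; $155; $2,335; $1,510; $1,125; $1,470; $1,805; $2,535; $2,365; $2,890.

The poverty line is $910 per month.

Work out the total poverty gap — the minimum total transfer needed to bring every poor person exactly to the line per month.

Incomes under z: $135, $155, $835 (q = 3 of N = 11).
Individual gaps: 910−135 = 775; 910−155 = 755; 910−835 = 75.
Aggregate gap = $1,605.

$1,605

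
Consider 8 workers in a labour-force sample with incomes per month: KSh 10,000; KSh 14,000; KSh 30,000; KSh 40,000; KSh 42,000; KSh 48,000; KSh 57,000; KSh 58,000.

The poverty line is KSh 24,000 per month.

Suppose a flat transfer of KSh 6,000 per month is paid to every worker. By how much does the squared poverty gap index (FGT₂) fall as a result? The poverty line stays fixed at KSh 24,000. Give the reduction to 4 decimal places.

0.0469

Before: below the line — KSh 10,000, KSh 14,000; squared poverty gap index (FGT₂) = 0.064236.
After the KSh 6,000 transfer: below the line — KSh 16,000, KSh 20,000; squared poverty gap index (FGT₂) = 0.017361.
Reduction = 0.064236 − 0.017361 = 0.0469.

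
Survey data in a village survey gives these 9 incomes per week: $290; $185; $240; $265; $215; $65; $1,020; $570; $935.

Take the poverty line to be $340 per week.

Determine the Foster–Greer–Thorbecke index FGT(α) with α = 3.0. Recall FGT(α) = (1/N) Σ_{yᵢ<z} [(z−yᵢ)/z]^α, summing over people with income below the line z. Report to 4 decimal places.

0.0792

Incomes under z: $65, $185, $215, $240, $265, $290 (q = 6 of N = 9).
Normalized shortfalls: (340−65)/340 = 0.8088; (340−185)/340 = 0.4559; (340−215)/340 = 0.3676; (340−240)/340 = 0.2941; (340−265)/340 = 0.2206; (340−290)/340 = 0.1471.
Raised to α = 3.0: 0.52913; 0.09475; 0.04969; 0.02544; 0.01073; 0.00318.
Sum = 0.712924; FGT(3.0) = 0.712924 / 9 = 0.0792.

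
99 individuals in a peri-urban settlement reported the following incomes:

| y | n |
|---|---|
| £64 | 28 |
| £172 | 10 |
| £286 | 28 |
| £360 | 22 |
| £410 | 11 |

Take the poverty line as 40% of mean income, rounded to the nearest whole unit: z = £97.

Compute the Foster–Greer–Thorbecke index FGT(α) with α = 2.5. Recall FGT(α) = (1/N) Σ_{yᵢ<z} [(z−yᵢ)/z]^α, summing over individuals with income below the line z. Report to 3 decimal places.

0.019

Below z: 28×£64 (q = 28 of N = 99).
Relative gaps: (97−64)/97 = 0.3402 (×28).
Raised to α = 2.5: 0.06751 (×28).
Sum = 1.890225; FGT(2.5) = 1.890225 / 99 = 0.019.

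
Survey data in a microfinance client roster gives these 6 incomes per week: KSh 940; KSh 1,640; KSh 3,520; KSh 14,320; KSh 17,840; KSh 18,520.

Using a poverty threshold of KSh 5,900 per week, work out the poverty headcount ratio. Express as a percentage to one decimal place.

3 of the 6 workers have income below KSh 5,900.
H = 3/6 = 50.0%.

50.0%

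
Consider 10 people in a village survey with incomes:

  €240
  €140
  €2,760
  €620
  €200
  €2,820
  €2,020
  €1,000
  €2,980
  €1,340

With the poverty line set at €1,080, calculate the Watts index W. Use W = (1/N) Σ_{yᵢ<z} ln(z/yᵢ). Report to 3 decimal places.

0.587

Poor units: €140, €200, €240, €620, €1,000 (q = 5 of N = 10).
Log shortfalls: ln(1080/140) = 2.0431; ln(1080/200) = 1.6864; ln(1080/240) = 1.5041; ln(1080/620) = 0.5550; ln(1080/1000) = 0.0770.
W = 5.865508 / 10 = 0.587.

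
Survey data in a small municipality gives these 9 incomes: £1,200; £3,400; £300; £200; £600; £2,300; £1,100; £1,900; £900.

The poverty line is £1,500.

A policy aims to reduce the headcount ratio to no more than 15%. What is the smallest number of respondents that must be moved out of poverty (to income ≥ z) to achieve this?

6 of the 9 respondents are poor, so H = 6/9 = 0.667.
A headcount ratio of at most 15% allows at most ⌊0.15 × 9⌋ = 1 poor respondents.
So at least 6 − 1 = 5 must be lifted.

5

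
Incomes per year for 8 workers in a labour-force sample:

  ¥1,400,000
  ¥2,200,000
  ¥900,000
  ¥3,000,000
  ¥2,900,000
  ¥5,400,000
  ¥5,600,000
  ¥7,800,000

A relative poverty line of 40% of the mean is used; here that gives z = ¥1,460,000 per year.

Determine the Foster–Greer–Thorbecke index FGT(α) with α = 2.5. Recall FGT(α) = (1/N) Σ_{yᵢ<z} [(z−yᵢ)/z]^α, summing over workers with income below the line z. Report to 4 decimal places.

Incomes under z: ¥900,000, ¥1,400,000 (q = 2 of N = 8).
Relative gaps: (1460000−900000)/1460000 = 0.3836; (1460000−1400000)/1460000 = 0.0411.
Raised to α = 2.5: 0.09111; 0.00034.
Sum = 0.091457; FGT(2.5) = 0.091457 / 8 = 0.0114.

0.0114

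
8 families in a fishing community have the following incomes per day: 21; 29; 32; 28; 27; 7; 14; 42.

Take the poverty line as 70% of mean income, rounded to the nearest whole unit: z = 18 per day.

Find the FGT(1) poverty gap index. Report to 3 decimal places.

0.104

Incomes under z: 7, 14 (q = 2 of N = 8).
Normalized shortfalls: (18−7)/18 = 0.6111; (18−14)/18 = 0.2222.
Sum of shortfalls = 0.833333; P₁ averages over all N: 0.833333 / 8 = 0.104.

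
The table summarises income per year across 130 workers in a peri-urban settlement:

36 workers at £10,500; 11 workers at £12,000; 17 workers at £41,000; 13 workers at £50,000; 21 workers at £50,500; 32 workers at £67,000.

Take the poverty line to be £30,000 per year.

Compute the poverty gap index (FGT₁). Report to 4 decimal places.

Incomes under z: 36×£10,500, 11×£12,000 (q = 47 of N = 130).
Gap ratios (z−y)/z: (30000−10500)/30000 = 0.6500 (×36); (30000−12000)/30000 = 0.6000 (×11).
Sum of shortfalls = 30.000000; P₁ averages over all N: 30.000000 / 130 = 0.2308.

0.2308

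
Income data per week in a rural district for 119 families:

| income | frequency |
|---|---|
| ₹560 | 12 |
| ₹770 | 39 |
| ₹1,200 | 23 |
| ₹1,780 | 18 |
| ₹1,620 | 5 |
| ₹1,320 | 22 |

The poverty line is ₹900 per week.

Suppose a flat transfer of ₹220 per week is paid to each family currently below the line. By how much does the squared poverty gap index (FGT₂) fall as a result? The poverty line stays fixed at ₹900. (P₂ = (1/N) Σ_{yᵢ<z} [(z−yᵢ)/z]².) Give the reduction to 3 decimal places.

0.019

Before: below the line — 12×₹560, 39×₹770; squared poverty gap index (FGT₂) = 0.02123.
After the ₹220 transfer: below the line — 12×₹780; squared poverty gap index (FGT₂) = 0.00179.
Reduction = 0.02123 − 0.00179 = 0.019.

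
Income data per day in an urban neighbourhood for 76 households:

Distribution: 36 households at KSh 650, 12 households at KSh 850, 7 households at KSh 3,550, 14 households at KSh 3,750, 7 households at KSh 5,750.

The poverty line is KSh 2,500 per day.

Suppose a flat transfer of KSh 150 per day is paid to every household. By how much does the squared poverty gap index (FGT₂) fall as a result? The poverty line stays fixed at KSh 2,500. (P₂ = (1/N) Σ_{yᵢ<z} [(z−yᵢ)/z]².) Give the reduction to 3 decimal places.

0.052

Before: below the line — 36×KSh 650, 12×KSh 850; squared poverty gap index (FGT₂) = 0.32817.
After the KSh 150 transfer: below the line — 36×KSh 800, 12×KSh 1,000; squared poverty gap index (FGT₂) = 0.27587.
Reduction = 0.32817 − 0.27587 = 0.052.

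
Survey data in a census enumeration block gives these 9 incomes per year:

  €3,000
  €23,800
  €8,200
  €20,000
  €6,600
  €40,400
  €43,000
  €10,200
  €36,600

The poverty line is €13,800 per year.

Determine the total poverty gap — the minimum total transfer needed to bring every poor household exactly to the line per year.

Incomes under z: €3,000, €6,600, €8,200, €10,200 (q = 4 of N = 9).
Individual gaps: 13800−3000 = 10800; 13800−6600 = 7200; 13800−8200 = 5600; 13800−10200 = 3600.
Aggregate gap = €27,200.

€27,200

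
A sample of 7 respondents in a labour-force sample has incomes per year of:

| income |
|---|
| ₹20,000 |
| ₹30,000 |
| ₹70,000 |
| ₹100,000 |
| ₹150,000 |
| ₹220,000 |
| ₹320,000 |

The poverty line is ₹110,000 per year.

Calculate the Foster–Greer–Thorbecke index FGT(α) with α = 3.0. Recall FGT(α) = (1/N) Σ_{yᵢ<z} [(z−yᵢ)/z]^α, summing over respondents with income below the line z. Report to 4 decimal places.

0.1402

Below z: ₹20,000, ₹30,000, ₹70,000, ₹100,000 (q = 4 of N = 7).
Relative gaps: (110000−20000)/110000 = 0.8182; (110000−30000)/110000 = 0.7273; (110000−70000)/110000 = 0.3636; (110000−100000)/110000 = 0.0909.
Raised to α = 3.0: 0.54771; 0.38467; 0.04808; 0.00075.
Sum = 0.981217; FGT(3.0) = 0.981217 / 7 = 0.1402.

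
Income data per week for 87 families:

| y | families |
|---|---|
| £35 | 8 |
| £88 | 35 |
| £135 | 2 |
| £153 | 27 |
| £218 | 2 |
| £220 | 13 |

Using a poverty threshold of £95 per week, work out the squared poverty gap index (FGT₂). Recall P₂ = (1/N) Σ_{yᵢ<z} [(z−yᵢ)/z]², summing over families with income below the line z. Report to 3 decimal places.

Below the line: 8×£35, 35×£88 (q = 43 of N = 87).
Normalized shortfalls: (95−35)/95 = 0.6316 (×8); (95−88)/95 = 0.0737 (×35).
Squared: 0.3989 (×8); 0.0054 (×35).
Sum = 3.381163; P₂ = 3.381163 / 87 = 0.039.

0.039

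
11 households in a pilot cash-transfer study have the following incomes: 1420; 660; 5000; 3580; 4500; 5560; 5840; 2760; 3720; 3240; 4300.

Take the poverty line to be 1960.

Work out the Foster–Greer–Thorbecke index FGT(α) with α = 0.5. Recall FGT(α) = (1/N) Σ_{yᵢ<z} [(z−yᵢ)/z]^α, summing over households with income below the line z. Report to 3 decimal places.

Below the line: 660, 1420 (q = 2 of N = 11).
Shortfall ratios: (1960−660)/1960 = 0.6633; (1960−1420)/1960 = 0.2755.
Raised to α = 0.5: 0.81441; 0.52489.
Sum = 1.339302; FGT(0.5) = 1.339302 / 11 = 0.122.

0.122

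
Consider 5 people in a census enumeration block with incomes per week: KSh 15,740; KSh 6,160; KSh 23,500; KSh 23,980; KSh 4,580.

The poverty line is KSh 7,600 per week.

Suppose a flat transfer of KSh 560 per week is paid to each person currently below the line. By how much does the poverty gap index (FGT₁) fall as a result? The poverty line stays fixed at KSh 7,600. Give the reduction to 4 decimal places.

0.0295

Before: below the line — KSh 4,580, KSh 6,160; poverty gap index (FGT₁) = 0.117368.
After the KSh 560 transfer: below the line — KSh 5,140, KSh 6,720; poverty gap index (FGT₁) = 0.087895.
Reduction = 0.117368 − 0.087895 = 0.0295.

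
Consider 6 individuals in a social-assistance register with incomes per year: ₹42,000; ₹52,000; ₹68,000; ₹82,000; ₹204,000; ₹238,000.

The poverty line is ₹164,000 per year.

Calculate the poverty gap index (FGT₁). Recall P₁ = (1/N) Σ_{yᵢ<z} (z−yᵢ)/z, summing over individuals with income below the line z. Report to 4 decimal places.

0.4187

Incomes under z: ₹42,000, ₹52,000, ₹68,000, ₹82,000 (q = 4 of N = 6).
Normalized shortfalls: (164000−42000)/164000 = 0.7439; (164000−52000)/164000 = 0.6829; (164000−68000)/164000 = 0.5854; (164000−82000)/164000 = 0.5000.
Sum of shortfalls = 2.512195; P₁ averages over all N: 2.512195 / 6 = 0.4187.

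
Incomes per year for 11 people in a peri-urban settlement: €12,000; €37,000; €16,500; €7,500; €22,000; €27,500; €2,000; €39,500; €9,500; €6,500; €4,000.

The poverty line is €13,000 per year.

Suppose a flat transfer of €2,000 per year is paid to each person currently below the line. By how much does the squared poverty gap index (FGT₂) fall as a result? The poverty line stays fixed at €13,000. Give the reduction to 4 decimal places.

0.0662

Before: below the line — €2,000, €4,000, €6,500, €7,500, €9,500, €12,000; squared poverty gap index (FGT₂) = 0.154788.
After the €2,000 transfer: below the line — €4,000, €6,000, €8,500, €9,500, €11,500; squared poverty gap index (FGT₂) = 0.088623.
Reduction = 0.154788 − 0.088623 = 0.0662.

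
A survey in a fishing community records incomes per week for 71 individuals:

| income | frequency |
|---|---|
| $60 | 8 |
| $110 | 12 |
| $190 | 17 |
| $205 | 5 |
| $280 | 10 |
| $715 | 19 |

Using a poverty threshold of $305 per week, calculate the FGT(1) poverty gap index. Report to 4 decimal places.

0.3235

Below the line: 8×$60, 12×$110, 17×$190, 5×$205, 10×$280 (q = 52 of N = 71).
Normalized shortfalls: (305−60)/305 = 0.8033 (×8); (305−110)/305 = 0.6393 (×12); (305−190)/305 = 0.3770 (×17); (305−205)/305 = 0.3279 (×5); (305−280)/305 = 0.0820 (×10).
Sum of shortfalls = 22.967213; P₁ averages over all N: 22.967213 / 71 = 0.3235.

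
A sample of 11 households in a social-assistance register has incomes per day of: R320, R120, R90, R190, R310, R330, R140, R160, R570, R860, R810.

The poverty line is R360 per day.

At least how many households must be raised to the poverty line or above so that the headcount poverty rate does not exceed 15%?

Currently q = 8 of N = 11 are below the line (H = 0.727).
A headcount ratio of at most 15% allows at most ⌊0.15 × 11⌋ = 1 poor households.
So at least 8 − 1 = 7 must be lifted.

7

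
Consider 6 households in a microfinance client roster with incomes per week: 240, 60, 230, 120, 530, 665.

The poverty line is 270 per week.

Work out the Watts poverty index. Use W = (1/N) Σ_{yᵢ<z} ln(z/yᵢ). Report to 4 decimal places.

0.4322

Below the line: 60, 120, 230, 240 (q = 4 of N = 6).
Log gaps: ln(270/60) = 1.5041; ln(270/120) = 0.8109; ln(270/230) = 0.1603; ln(270/240) = 0.1178.
W = 2.593133 / 6 = 0.4322.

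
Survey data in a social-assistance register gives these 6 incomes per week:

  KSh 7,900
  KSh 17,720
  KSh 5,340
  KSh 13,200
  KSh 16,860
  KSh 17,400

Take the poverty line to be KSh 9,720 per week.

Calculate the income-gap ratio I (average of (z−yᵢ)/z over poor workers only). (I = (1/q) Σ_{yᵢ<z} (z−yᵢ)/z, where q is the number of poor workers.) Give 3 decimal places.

Poor units: KSh 5,340, KSh 7,900 (q = 2 of N = 6).
Relative gaps: 0.4506, 0.1872; sum = 0.637860.
I averages over the q = 2 poor units only: 0.637860 / 2 = 0.319.

0.319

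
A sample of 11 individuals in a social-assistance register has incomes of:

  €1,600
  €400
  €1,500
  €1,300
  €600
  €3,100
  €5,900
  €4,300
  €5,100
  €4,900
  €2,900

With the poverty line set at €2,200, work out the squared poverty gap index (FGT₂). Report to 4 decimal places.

Incomes under z: €400, €600, €1,300, €1,500, €1,600 (q = 5 of N = 11).
Shortfall ratios: (2200−400)/2200 = 0.8182; (2200−600)/2200 = 0.7273; (2200−1300)/2200 = 0.4091; (2200−1500)/2200 = 0.3182; (2200−1600)/2200 = 0.2727.
Squared: 0.6694; 0.5289; 0.1674; 0.1012; 0.0744.
Sum = 1.541322; P₂ = 1.541322 / 11 = 0.1401.

0.1401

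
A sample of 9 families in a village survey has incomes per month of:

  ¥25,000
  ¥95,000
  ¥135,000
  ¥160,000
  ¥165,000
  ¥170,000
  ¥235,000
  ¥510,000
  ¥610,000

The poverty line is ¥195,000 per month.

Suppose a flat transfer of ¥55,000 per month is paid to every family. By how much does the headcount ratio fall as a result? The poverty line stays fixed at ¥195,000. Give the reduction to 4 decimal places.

0.3333

Before: below the line — ¥25,000, ¥95,000, ¥135,000, ¥160,000, ¥165,000, ¥170,000; headcount ratio = 0.666667.
After the ¥55,000 transfer: below the line — ¥80,000, ¥150,000, ¥190,000; headcount ratio = 0.333333.
Reduction = 0.666667 − 0.333333 = 0.3333.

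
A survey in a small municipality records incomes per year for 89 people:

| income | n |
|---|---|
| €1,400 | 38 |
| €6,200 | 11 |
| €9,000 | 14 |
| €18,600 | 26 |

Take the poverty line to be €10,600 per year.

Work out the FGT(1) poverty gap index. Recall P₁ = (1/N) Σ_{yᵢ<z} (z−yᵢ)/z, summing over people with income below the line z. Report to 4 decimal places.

0.4456

Below the line: 38×€1,400, 11×€6,200, 14×€9,000 (q = 63 of N = 89).
Shortfall ratios: (10600−1400)/10600 = 0.8679 (×38); (10600−6200)/10600 = 0.4151 (×11); (10600−9000)/10600 = 0.1509 (×14).
Σ = 39.660377. Dividing by the full population N = 89 gives P₁ = 0.4456.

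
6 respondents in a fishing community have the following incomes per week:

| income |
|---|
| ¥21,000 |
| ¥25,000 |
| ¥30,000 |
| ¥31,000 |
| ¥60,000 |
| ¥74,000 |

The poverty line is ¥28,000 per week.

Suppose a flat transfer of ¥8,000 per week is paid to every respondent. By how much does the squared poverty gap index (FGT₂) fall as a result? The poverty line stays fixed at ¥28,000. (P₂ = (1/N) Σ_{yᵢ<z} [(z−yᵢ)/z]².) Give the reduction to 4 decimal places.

0.0123

Before: below the line — ¥21,000, ¥25,000; squared poverty gap index (FGT₂) = 0.012330.
After the ¥8,000 transfer: below the line — none; squared poverty gap index (FGT₂) = 0.000000.
Reduction = 0.012330 − 0.000000 = 0.0123.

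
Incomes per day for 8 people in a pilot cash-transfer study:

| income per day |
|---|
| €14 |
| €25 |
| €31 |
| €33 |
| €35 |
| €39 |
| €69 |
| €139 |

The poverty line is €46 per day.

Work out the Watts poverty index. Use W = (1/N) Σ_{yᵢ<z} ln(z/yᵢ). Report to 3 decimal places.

Poor units: €14, €25, €31, €33, €35, €39 (q = 6 of N = 8).
ln(z/y) terms: ln(46/14) = 1.1896; ln(46/25) = 0.6098; ln(46/31) = 0.3947; ln(46/33) = 0.3321; ln(46/35) = 0.2733; ln(46/39) = 0.1651.
W = 2.964511 / 8 = 0.371.

0.371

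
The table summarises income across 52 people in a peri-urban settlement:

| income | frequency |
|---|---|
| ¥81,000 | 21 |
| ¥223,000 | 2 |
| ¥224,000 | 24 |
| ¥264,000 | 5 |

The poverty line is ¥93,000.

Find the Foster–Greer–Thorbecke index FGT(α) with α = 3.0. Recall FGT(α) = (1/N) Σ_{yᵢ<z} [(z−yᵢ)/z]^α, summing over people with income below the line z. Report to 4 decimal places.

0.0009

Incomes under z: 21×¥81,000 (q = 21 of N = 52).
Relative gaps: (93000−81000)/93000 = 0.1290 (×21).
Raised to α = 3.0: 0.00215 (×21).
Sum = 0.045114; FGT(3.0) = 0.045114 / 52 = 0.0009.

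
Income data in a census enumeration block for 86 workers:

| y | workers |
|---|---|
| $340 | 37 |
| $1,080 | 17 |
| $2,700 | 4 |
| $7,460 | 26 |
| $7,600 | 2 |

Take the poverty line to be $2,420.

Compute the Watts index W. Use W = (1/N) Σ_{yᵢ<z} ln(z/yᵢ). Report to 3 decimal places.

1.004

Poor units: 37×$340, 17×$1,080 (q = 54 of N = 86).
Log gaps: ln(2420/340) = 1.9626 (×37); ln(2420/1080) = 0.8068 (×17).
W = 86.331067 / 86 = 1.004.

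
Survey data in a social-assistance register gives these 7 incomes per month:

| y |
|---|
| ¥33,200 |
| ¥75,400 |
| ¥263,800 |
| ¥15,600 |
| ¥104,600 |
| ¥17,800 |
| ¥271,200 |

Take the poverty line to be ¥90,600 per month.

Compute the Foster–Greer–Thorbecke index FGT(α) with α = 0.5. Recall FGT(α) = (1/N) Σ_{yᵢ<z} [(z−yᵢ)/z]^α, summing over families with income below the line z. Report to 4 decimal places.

Poor units: ¥15,600, ¥17,800, ¥33,200, ¥75,400 (q = 4 of N = 7).
Normalized shortfalls: (90600−15600)/90600 = 0.8278; (90600−17800)/90600 = 0.8035; (90600−33200)/90600 = 0.6336; (90600−75400)/90600 = 0.1678.
Raised to α = 0.5: 0.90984; 0.89640; 0.79596; 0.40960.
Sum = 3.011802; FGT(0.5) = 3.011802 / 7 = 0.4303.

0.4303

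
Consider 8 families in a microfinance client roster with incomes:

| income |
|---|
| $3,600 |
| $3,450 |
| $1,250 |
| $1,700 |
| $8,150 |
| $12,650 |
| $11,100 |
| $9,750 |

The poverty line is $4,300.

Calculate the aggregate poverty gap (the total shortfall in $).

$7,200

Poor units: $1,250, $1,700, $3,450, $3,600 (q = 4 of N = 8).
Individual gaps: 4300−1250 = 3050; 4300−1700 = 2600; 4300−3450 = 850; 4300−3600 = 700.
Aggregate gap = $7,200.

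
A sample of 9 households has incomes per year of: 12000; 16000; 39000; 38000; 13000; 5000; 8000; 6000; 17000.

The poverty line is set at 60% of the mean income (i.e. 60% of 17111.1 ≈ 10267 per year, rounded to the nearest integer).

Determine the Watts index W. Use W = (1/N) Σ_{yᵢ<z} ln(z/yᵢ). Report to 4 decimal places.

0.1674

Below z: 5000, 6000, 8000 (q = 3 of N = 9).
ln(z/y) terms: ln(10267/5000) = 0.7195; ln(10267/6000) = 0.5372; ln(10267/8000) = 0.2495.
W = 1.506166 / 9 = 0.1674.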